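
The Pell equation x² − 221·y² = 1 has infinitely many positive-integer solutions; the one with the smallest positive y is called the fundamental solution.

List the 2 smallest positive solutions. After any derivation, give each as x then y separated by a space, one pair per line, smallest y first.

1665 112
5544449 372960

d=221: √d = [14; 1,6,2,6,1,28] (ℓ=6, even), read p_5/q_5
step 0: (14, 1)  from 14·(1,0) + (0,1)
…
step 4: (1442, 97)  from 6·(223,15) + (104,7)
step 5: (1665, 112)  from 1·(1442,97) + (223,15)
→ (1665, 112).  Check: 1665²=2772225, 221·112²=2772224, difference 1.
(1665+112√221)^2 = 5544449 + 372960√221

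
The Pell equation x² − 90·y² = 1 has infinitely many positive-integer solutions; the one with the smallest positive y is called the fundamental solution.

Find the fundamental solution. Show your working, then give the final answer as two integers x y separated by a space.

√90 = [9; 2,18, …], period ℓ=2 (even) → k=1
i=0: a=9 ⇒ p=9, q=1
i=1: a=2 ⇒ p=19, q=2
(x₁, y₁) = (19, 2);  19² − 90·2² = 1 ✓

19 2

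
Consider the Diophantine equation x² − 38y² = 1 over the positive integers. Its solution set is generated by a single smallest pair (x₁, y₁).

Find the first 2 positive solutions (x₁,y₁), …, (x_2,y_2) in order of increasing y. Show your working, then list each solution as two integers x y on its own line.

d=38: √d = [6; 6,12] (ℓ=2, even), read p_1/q_1
a_0=6:  p_0=6·1+0=6,  q_0=6·0+1=1
a_1=6:  p_1=6·6+1=37,  q_1=6·1+0=6
(x₁, y₁) = (37, 6);  37² − 38·6² = 1 ✓
n=2: (37,6)∘(37,6) = (37·37+38·6·6, 37·6+6·37) = (2737,444)

37 6
2737 444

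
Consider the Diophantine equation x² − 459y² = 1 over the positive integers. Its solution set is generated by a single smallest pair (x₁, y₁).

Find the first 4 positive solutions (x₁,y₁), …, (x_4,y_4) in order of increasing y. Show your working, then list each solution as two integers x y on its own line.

499850 23331
499700044999 23324000700
499550134985000450 23317003499766669
499400269944005249820001 23310008398693414998600

[21; 2,2,1,4,21,4,1,2,2,42] for √459; ℓ=10 ⇒ convergent index 9
k=0  a_k=21  p_k/q_k = 21/1
…
k=2  a_k=2  p_k/q_k = 107/5
…
k=4  a_k=4  p_k/q_k = 707/33
…
k=6  a_k=4  p_k/q_k = 60695/2833
k=7  a_k=1  p_k/q_k = 75692/3533
k=8  a_k=2  p_k/q_k = 212079/9899
k=9  a_k=2  p_k/q_k = 499850/23331
→ (499850, 23331).  Check: 499850²=249850022500, 459·23331²=249850022499, difference 1.
k=2:  x_2 = 499850·499850+459·23331·23331 = 499700044999,  y_2 = 499850·23331+23331·499850 = 23324000700
k=3:  x_3 = 499850·499700044999+459·23331·23324000700 = 499550134985000450,  y_3 = 499850·23324000700+23331·499700044999 = 23317003499766669
k=4:  x_4 = 499850·499550134985000450+459·23331·23317003499766669 = 499400269944005249820001,  y_4 = 499850·23317003499766669+23331·499550134985000450 = 23310008398693414998600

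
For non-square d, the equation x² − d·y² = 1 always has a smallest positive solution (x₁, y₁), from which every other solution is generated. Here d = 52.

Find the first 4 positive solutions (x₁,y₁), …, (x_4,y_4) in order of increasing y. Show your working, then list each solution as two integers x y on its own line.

649 90
842401 116820
1093435849 151632270
1419278889601 196818569640

d=52: √d = [7; 4,1,2,1,4,14] (ℓ=6, even), read p_5/q_5
k=0  a_k=7  p_k/q_k = 7/1
…
k=2  a_k=1  p_k/q_k = 36/5
…
k=4  a_k=1  p_k/q_k = 137/19
k=5  a_k=4  p_k/q_k = 649/90
→ (649, 90).  Check: 649²=421201, 52·90²=421200, difference 1.
n=2: (649,90)∘(649,90) = (649·649+52·90·90, 649·90+90·649) = (842401,116820)
n=3: (842401,116820)∘(649,90) = (649·842401+52·90·116820, 649·116820+90·842401) = (1093435849,151632270)
n=4: (1093435849,151632270)∘(649,90) = (649·1093435849+52·90·151632270, 649·151632270+90·1093435849) = (1419278889601,196818569640)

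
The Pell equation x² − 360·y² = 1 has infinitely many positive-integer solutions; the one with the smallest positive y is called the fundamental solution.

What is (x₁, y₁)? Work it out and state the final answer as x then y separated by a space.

[18; 1,36] for √360; ℓ=2 ⇒ convergent index 1
a_0=18:  p_0=18·1+0=18,  q_0=18·0+1=1
a_1=1:  p_1=1·18+1=19,  q_1=1·1+0=1
→ (19, 1).  Check: 19²=361, 360·1²=360, difference 1.

19 1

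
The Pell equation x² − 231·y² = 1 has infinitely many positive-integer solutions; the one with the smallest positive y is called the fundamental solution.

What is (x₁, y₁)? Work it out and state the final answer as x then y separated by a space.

d=231: √d = [15; 5,30] (ℓ=2, even), read p_1/q_1
a_0=15:  p_0=15·1+0=15,  q_0=15·0+1=1
a_1=5:  p_1=5·15+1=76,  q_1=5·1+0=5
(x₁, y₁) = (76, 5);  76² − 231·5² = 1 ✓

76 5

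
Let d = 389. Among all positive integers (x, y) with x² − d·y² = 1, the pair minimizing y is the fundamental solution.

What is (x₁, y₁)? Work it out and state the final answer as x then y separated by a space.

√389 → a₀=19, period (1,2,1,1,1,1,2,1,38); ℓ=9 odd so k=17
a_0=19:  p_0=19·1+0=19,  q_0=19·0+1=1
…
a_2=2:  p_2=2·20+19=59,  q_2=2·1+1=3
a_3=1:  p_3=1·59+20=79,  q_3=1·3+1=4
a_4=1:  p_4=1·79+59=138,  q_4=1·4+3=7
a_5=1:  p_5=1·138+79=217,  q_5=1·7+4=11
…
a_8=1:  p_8=1·927+355=1282,  q_8=1·47+18=65
a_9=38:  p_9=38·1282+927=49643,  q_9=38·65+47=2517
…
a_11=2:  p_11=2·50925+49643=151493,  q_11=2·2582+2517=7681
a_12=1:  p_12=1·151493+50925=202418,  q_12=1·7681+2582=10263
a_13=1:  p_13=1·202418+151493=353911,  q_13=1·10263+7681=17944
a_14=1:  p_14=1·353911+202418=556329,  q_14=1·17944+10263=28207
a_15=1:  p_15=1·556329+353911=910240,  q_15=1·28207+17944=46151
a_16=2:  p_16=2·910240+556329=2376809,  q_16=2·46151+28207=120509
a_17=1:  p_17=1·2376809+910240=3287049,  q_17=1·120509+46151=166660
(x₁, y₁) = (3287049, 166660);  3287049² − 389·166660² = 1 ✓

3287049 166660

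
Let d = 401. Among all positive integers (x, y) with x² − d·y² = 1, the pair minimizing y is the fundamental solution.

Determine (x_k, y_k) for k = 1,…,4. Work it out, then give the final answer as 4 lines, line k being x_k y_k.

801 40
1283201 64080
2055687201 102656120
3293209612801 164455040160

[20; 40] for √401; ℓ=1 ⇒ convergent index 1
k=0  a_k=20  p_k/q_k = 20/1
k=1  a_k=40  p_k/q_k = 801/40
(x₁, y₁) = (801, 40);  801² − 401·40² = 1 ✓
(801+40√401)^2 = 1283201 + 64080√401
(801+40√401)^3 = 2055687201 + 102656120√401
(801+40√401)^4 = 3293209612801 + 164455040160√401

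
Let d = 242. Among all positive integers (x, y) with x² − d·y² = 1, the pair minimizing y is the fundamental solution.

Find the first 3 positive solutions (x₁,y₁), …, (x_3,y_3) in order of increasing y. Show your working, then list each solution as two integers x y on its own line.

19601 1260
768398401 49394520
30122754096401 1936363971780

[15; 1,1,3,1,14,1,3,1,1,30] for √242; ℓ=10 ⇒ convergent index 9
step 0: (15, 1)  from 15·(1,0) + (0,1)
step 1: (16, 1)  from 1·(15,1) + (1,0)
…
step 3: (109, 7)  from 3·(31,2) + (16,1)
step 4: (140, 9)  from 1·(109,7) + (31,2)
…
step 8: (10905, 701)  from 1·(8696,559) + (2209,142)
step 9: (19601, 1260)  from 1·(10905,701) + (8696,559)
fundamental: x₁=19601, y₁=1260  (since 384199201 − 242·1587600 = 1)
k=2:  x_2 = 19601·19601+242·1260·1260 = 768398401,  y_2 = 19601·1260+1260·19601 = 49394520
k=3:  x_3 = 19601·768398401+242·1260·49394520 = 30122754096401,  y_3 = 19601·49394520+1260·768398401 = 1936363971780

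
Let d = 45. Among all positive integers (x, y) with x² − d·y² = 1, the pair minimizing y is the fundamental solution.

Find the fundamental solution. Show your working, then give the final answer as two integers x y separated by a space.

161 24

√45 → a₀=6, period (1,2,2,2,1,12); ℓ=6 even so k=5
step 0: (6, 1)  from 6·(1,0) + (0,1)
step 1: (7, 1)  from 1·(6,1) + (1,0)
…
step 3: (47, 7)  from 2·(20,3) + (7,1)
step 4: (114, 17)  from 2·(47,7) + (20,3)
step 5: (161, 24)  from 1·(114,17) + (47,7)
fundamental: x₁=161, y₁=24  (since 25921 − 45·576 = 1)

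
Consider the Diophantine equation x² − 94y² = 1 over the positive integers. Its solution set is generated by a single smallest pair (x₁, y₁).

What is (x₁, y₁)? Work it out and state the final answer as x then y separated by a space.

d=94: √d = [9; 1,2,3,1,1,…,2,1,18] (ℓ=16, even), read p_15/q_15
a_0=9:  p_0=9·1+0=9,  q_0=9·0+1=1
a_1=1:  p_1=1·9+1=10,  q_1=1·1+0=1
a_2=2:  p_2=2·10+9=29,  q_2=2·1+1=3
a_3=3:  p_3=3·29+10=97,  q_3=3·3+1=10
…
a_5=1:  p_5=1·126+97=223,  q_5=1·13+10=23
…
a_7=1:  p_7=1·1241+223=1464,  q_7=1·128+23=151
a_8=8:  p_8=8·1464+1241=12953,  q_8=8·151+128=1336
a_9=1:  p_9=1·12953+1464=14417,  q_9=1·1336+151=1487
a_10=5:  p_10=5·14417+12953=85038,  q_10=5·1487+1336=8771
a_11=1:  p_11=1·85038+14417=99455,  q_11=1·8771+1487=10258
a_12=1:  p_12=1·99455+85038=184493,  q_12=1·10258+8771=19029
a_13=3:  p_13=3·184493+99455=652934,  q_13=3·19029+10258=67345
a_14=2:  p_14=2·652934+184493=1490361,  q_14=2·67345+19029=153719
a_15=1:  p_15=1·1490361+652934=2143295,  q_15=1·153719+67345=221064
(x₁, y₁) = (2143295, 221064);  2143295² − 94·221064² = 1 ✓

2143295 221064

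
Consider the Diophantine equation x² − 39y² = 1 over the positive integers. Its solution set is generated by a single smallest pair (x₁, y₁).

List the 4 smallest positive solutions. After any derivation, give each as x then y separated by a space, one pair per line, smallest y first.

25 4
1249 200
62425 9996
3120001 499600

√39 = [6; 4,12, …], period ℓ=2 (even) → k=1
a_0=6:  p_0=6·1+0=6,  q_0=6·0+1=1
a_1=4:  p_1=4·6+1=25,  q_1=4·1+0=4
→ (25, 4).  Check: 25²=625, 39·4²=624, difference 1.
(x_2, y_2) = (25·25 + 39·4·4, 25·4 + 4·25) = (1249, 200)
(x_3, y_3) = (25·1249 + 39·4·200, 25·200 + 4·1249) = (62425, 9996)
(x_4, y_4) = (25·62425 + 39·4·9996, 25·9996 + 4·62425) = (3120001, 499600)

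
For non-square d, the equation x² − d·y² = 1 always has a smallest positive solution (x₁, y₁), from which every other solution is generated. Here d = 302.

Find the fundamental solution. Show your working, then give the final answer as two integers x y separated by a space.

4276623 246092

d=302: √d = [17; 2,1,1,1,4,…,1,2,34] (ℓ=16, even), read p_15/q_15
k=0  a_k=17  p_k/q_k = 17/1
k=1  a_k=2  p_k/q_k = 35/2
k=2  a_k=1  p_k/q_k = 52/3
…
k=4  a_k=1  p_k/q_k = 139/8
k=5  a_k=4  p_k/q_k = 643/37
k=6  a_k=2  p_k/q_k = 1425/82
…
k=10  a_k=2  p_k/q_k = 107675/6196
k=11  a_k=4  p_k/q_k = 467281/26889
k=12  a_k=1  p_k/q_k = 574956/33085
…
k=14  a_k=1  p_k/q_k = 1617193/93059
k=15  a_k=2  p_k/q_k = 4276623/246092
fundamental: x₁=4276623, y₁=246092  (since 18289504284129 − 302·60561272464 = 1)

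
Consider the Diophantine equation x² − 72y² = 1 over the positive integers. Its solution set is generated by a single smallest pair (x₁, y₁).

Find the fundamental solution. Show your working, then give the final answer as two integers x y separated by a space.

[8; 2,16] for √72; ℓ=2 ⇒ convergent index 1
a_0=8:  p_0=8·1+0=8,  q_0=8·0+1=1
a_1=2:  p_1=2·8+1=17,  q_1=2·1+0=2
fundamental: x₁=17, y₁=2  (since 289 − 72·4 = 1)

17 2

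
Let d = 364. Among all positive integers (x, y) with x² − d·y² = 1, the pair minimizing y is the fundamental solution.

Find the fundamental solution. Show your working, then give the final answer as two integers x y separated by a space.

√364 → a₀=19, period (12,1,2,3,1,8,1,3,2,1,12,38); ℓ=12 even so k=11
a_0=19:  p_0=19·1+0=19,  q_0=19·0+1=1
…
a_2=1:  p_2=1·229+19=248,  q_2=1·12+1=13
a_3=2:  p_3=2·248+229=725,  q_3=2·13+12=38
…
a_6=8:  p_6=8·3148+2423=27607,  q_6=8·165+127=1447
…
a_10=1:  p_10=1·270499+119872=390371,  q_10=1·14178+6283=20461
a_11=12:  p_11=12·390371+270499=4954951,  q_11=12·20461+14178=259710
fundamental: x₁=4954951, y₁=259710  (since 24551539412401 − 364·67449284100 = 1)

4954951 259710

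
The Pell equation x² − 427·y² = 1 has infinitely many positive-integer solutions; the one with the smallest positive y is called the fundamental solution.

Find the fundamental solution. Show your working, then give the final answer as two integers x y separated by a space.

√427 → a₀=20, period (1,1,1,40); ℓ=4 even so k=3
i=0: a=20 ⇒ p=20, q=1
i=1: a=1 ⇒ p=21, q=1
i=2: a=1 ⇒ p=41, q=2
i=3: a=1 ⇒ p=62, q=3
fundamental: x₁=62, y₁=3  (since 3844 − 427·9 = 1)

62 3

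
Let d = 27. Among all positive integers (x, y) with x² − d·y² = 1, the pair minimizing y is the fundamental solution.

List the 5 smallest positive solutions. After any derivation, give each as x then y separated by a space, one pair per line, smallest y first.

26 5
1351 260
70226 13515
3650401 702520
189750626 36517525

d=27: √d = [5; 5,10] (ℓ=2, even), read p_1/q_1
a_0=5:  p_0=5·1+0=5,  q_0=5·0+1=1
a_1=5:  p_1=5·5+1=26,  q_1=5·1+0=5
(x₁, y₁) = (26, 5);  26² − 27·5² = 1 ✓
(26+5√27)^2 = 1351 + 260√27
(26+5√27)^3 = 70226 + 13515√27
(26+5√27)^4 = 3650401 + 702520√27
(26+5√27)^5 = 189750626 + 36517525√27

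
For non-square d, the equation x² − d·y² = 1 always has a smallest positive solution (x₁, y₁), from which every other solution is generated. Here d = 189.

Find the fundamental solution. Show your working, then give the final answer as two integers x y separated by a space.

[13; 1,2,1,26] for √189; ℓ=4 ⇒ convergent index 3
step 0: (13, 1)  from 13·(1,0) + (0,1)
step 1: (14, 1)  from 1·(13,1) + (1,0)
step 2: (41, 3)  from 2·(14,1) + (13,1)
step 3: (55, 4)  from 1·(41,3) + (14,1)
→ (55, 4).  Check: 55²=3025, 189·4²=3024, difference 1.

55 4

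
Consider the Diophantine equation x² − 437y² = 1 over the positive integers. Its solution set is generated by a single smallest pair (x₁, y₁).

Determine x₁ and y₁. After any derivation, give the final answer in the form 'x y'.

4599 220

√437 → a₀=20, period (1,9,2,9,1,40); ℓ=6 even so k=5
i=0: a=20 ⇒ p=20, q=1
i=1: a=1 ⇒ p=21, q=1
…
i=4: a=9 ⇒ p=4160, q=199
i=5: a=1 ⇒ p=4599, q=220
(x₁, y₁) = (4599, 220);  4599² − 437·220² = 1 ✓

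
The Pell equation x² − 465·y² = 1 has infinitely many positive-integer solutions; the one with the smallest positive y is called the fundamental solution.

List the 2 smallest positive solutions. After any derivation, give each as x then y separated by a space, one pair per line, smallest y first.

15871 736
503777281 23362112

[21; 1,1,3,2,2,2,3,1,1,42] for √465; ℓ=10 ⇒ convergent index 9
k=0  a_k=21  p_k/q_k = 21/1
k=1  a_k=1  p_k/q_k = 22/1
k=2  a_k=1  p_k/q_k = 43/2
…
k=7  a_k=3  p_k/q_k = 6922/321
k=8  a_k=1  p_k/q_k = 8949/415
k=9  a_k=1  p_k/q_k = 15871/736
→ (15871, 736).  Check: 15871²=251888641, 465·736²=251888640, difference 1.
(x_2, y_2) = (15871·15871 + 465·736·736, 15871·736 + 736·15871) = (503777281, 23362112)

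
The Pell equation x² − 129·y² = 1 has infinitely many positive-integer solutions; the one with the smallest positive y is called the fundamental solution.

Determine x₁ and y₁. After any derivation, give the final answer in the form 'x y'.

[11; 2,1,3,1,6,1,3,1,2,22] for √129; ℓ=10 ⇒ convergent index 9
a_0=11:  p_0=11·1+0=11,  q_0=11·0+1=1
a_1=2:  p_1=2·11+1=23,  q_1=2·1+0=2
a_2=1:  p_2=1·23+11=34,  q_2=1·2+1=3
…
a_7=3:  p_7=3·1238+1079=4793,  q_7=3·109+95=422
a_8=1:  p_8=1·4793+1238=6031,  q_8=1·422+109=531
a_9=2:  p_9=2·6031+4793=16855,  q_9=2·531+422=1484
→ (16855, 1484).  Check: 16855²=284091025, 129·1484²=284091024, difference 1.

16855 1484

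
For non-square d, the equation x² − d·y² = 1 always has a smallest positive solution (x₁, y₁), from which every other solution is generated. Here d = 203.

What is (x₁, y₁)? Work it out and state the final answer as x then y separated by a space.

57 4

√203 → a₀=14, period (4,28); ℓ=2 even so k=1
a_0=14:  p_0=14·1+0=14,  q_0=14·0+1=1
a_1=4:  p_1=4·14+1=57,  q_1=4·1+0=4
→ (57, 4).  Check: 57²=3249, 203·4²=3248, difference 1.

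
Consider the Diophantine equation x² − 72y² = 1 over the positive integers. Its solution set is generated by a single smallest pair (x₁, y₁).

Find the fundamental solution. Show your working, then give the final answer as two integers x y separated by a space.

√72 → a₀=8, period (2,16); ℓ=2 even so k=1
a_0=8:  p_0=8·1+0=8,  q_0=8·0+1=1
a_1=2:  p_1=2·8+1=17,  q_1=2·1+0=2
fundamental: x₁=17, y₁=2  (since 289 − 72·4 = 1)

17 2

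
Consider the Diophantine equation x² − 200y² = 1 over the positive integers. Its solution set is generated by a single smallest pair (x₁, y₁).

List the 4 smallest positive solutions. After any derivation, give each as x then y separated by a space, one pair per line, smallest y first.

99 7
19601 1386
3880899 274421
768398401 54333972

[14; 7,28] for √200; ℓ=2 ⇒ convergent index 1
k=0  a_k=14  p_k/q_k = 14/1
k=1  a_k=7  p_k/q_k = 99/7
fundamental: x₁=99, y₁=7  (since 9801 − 200·49 = 1)
(99+7√200)^2 = 19601 + 1386√200
(99+7√200)^3 = 3880899 + 274421√200
(99+7√200)^4 = 768398401 + 54333972√200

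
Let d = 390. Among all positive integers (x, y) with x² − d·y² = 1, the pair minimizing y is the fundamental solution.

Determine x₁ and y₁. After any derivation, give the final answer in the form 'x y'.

[19; 1,2,1,38] for √390; ℓ=4 ⇒ convergent index 3
step 0: (19, 1)  from 19·(1,0) + (0,1)
…
step 2: (59, 3)  from 2·(20,1) + (19,1)
step 3: (79, 4)  from 1·(59,3) + (20,1)
(x₁, y₁) = (79, 4);  79² − 390·4² = 1 ✓

79 4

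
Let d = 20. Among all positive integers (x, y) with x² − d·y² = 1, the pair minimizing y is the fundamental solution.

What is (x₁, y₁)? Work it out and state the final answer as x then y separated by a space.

d=20: √d = [4; 2,8] (ℓ=2, even), read p_1/q_1
i=0: a=4 ⇒ p=4, q=1
i=1: a=2 ⇒ p=9, q=2
→ (9, 2).  Check: 9²=81, 20·2²=80, difference 1.

9 2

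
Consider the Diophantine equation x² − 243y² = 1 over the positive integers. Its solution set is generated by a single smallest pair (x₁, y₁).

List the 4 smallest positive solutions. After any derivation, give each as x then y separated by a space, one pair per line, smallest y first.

70226 4505
9863382151 632736260
1385331749802026 88869073185015
194572614913330773601 12481839066348990520

[15; 1,1,2,3,15,3,2,1,1,30] for √243; ℓ=10 ⇒ convergent index 9
k=0  a_k=15  p_k/q_k = 15/1
k=1  a_k=1  p_k/q_k = 16/1
k=2  a_k=1  p_k/q_k = 31/2
k=3  a_k=2  p_k/q_k = 78/5
…
k=5  a_k=15  p_k/q_k = 4053/260
k=6  a_k=3  p_k/q_k = 12424/797
k=7  a_k=2  p_k/q_k = 28901/1854
k=8  a_k=1  p_k/q_k = 41325/2651
k=9  a_k=1  p_k/q_k = 70226/4505
fundamental: x₁=70226, y₁=4505  (since 4931691076 − 243·20295025 = 1)
(70226+4505√243)^2 = 9863382151 + 632736260√243
(70226+4505√243)^3 = 1385331749802026 + 88869073185015√243
(70226+4505√243)^4 = 194572614913330773601 + 12481839066348990520√243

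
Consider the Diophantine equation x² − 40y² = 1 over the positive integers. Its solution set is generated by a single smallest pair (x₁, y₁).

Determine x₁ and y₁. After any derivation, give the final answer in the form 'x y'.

19 3

d=40: √d = [6; 3,12] (ℓ=2, even), read p_1/q_1
i=0: a=6 ⇒ p=6, q=1
i=1: a=3 ⇒ p=19, q=3
(x₁, y₁) = (19, 3);  19² − 40·3² = 1 ✓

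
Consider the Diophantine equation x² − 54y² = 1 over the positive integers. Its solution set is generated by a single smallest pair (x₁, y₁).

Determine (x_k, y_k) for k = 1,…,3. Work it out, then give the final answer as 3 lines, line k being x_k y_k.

485 66
470449 64020
456335045 62099334

√54 → a₀=7, period (2,1,6,1,2,14); ℓ=6 even so k=5
k=0  a_k=7  p_k/q_k = 7/1
…
k=2  a_k=1  p_k/q_k = 22/3
k=3  a_k=6  p_k/q_k = 147/20
k=4  a_k=1  p_k/q_k = 169/23
k=5  a_k=2  p_k/q_k = 485/66
fundamental: x₁=485, y₁=66  (since 235225 − 54·4356 = 1)
(485+66√54)^2 = 470449 + 64020√54
(485+66√54)^3 = 456335045 + 62099334√54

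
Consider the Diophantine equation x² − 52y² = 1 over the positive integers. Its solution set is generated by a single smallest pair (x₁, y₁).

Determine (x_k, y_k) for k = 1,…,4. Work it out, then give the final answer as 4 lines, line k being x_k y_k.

649 90
842401 116820
1093435849 151632270
1419278889601 196818569640

d=52: √d = [7; 4,1,2,1,4,14] (ℓ=6, even), read p_5/q_5
i=0: a=7 ⇒ p=7, q=1
i=1: a=4 ⇒ p=29, q=4
i=2: a=1 ⇒ p=36, q=5
i=3: a=2 ⇒ p=101, q=14
i=4: a=1 ⇒ p=137, q=19
i=5: a=4 ⇒ p=649, q=90
fundamental: x₁=649, y₁=90  (since 421201 − 52·8100 = 1)
(x_2, y_2) = (649·649 + 52·90·90, 649·90 + 90·649) = (842401, 116820)
(x_3, y_3) = (649·842401 + 52·90·116820, 649·116820 + 90·842401) = (1093435849, 151632270)
(x_4, y_4) = (649·1093435849 + 52·90·151632270, 649·151632270 + 90·1093435849) = (1419278889601, 196818569640)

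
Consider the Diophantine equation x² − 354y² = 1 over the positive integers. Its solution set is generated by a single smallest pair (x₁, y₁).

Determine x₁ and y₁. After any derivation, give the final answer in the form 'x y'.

[18; 1,4,2,2,18,2,2,4,1,36] for √354; ℓ=10 ⇒ convergent index 9
a_0=18:  p_0=18·1+0=18,  q_0=18·0+1=1
a_1=1:  p_1=1·18+1=19,  q_1=1·1+0=1
…
a_4=2:  p_4=2·207+94=508,  q_4=2·11+5=27
…
a_8=4:  p_8=4·47771+19210=210294,  q_8=4·2539+1021=11177
a_9=1:  p_9=1·210294+47771=258065,  q_9=1·11177+2539=13716
→ (258065, 13716).  Check: 258065²=66597544225, 354·13716²=66597544224, difference 1.

258065 13716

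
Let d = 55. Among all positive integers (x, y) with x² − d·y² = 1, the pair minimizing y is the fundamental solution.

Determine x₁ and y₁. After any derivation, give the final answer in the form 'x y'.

89 12

√55 = [7; 2,2,2,14, …], period ℓ=4 (even) → k=3
i=0: a=7 ⇒ p=7, q=1
…
i=2: a=2 ⇒ p=37, q=5
i=3: a=2 ⇒ p=89, q=12
fundamental: x₁=89, y₁=12  (since 7921 − 55·144 = 1)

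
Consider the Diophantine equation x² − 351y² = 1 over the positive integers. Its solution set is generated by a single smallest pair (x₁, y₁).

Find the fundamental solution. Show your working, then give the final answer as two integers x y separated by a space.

[18; 1,2,1,3,2,2,2,3,1,2,1,36] for √351; ℓ=12 ⇒ convergent index 11
a_0=18:  p_0=18·1+0=18,  q_0=18·0+1=1
…
a_2=2:  p_2=2·19+18=56,  q_2=2·1+1=3
a_3=1:  p_3=1·56+19=75,  q_3=1·3+1=4
a_4=3:  p_4=3·75+56=281,  q_4=3·4+3=15
a_5=2:  p_5=2·281+75=637,  q_5=2·15+4=34
a_6=2:  p_6=2·637+281=1555,  q_6=2·34+15=83
a_7=2:  p_7=2·1555+637=3747,  q_7=2·83+34=200
…
a_9=1:  p_9=1·12796+3747=16543,  q_9=1·683+200=883
a_10=2:  p_10=2·16543+12796=45882,  q_10=2·883+683=2449
a_11=1:  p_11=1·45882+16543=62425,  q_11=1·2449+883=3332
(x₁, y₁) = (62425, 3332);  62425² − 351·3332² = 1 ✓

62425 3332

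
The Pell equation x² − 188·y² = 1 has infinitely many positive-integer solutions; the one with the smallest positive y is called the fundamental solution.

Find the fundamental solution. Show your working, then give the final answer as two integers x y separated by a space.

4607 336

√188 = [13; 1,2,2,6,2,2,1,26, …], period ℓ=8 (even) → k=7
step 0: (13, 1)  from 13·(1,0) + (0,1)
step 1: (14, 1)  from 1·(13,1) + (1,0)
step 2: (41, 3)  from 2·(14,1) + (13,1)
step 3: (96, 7)  from 2·(41,3) + (14,1)
step 4: (617, 45)  from 6·(96,7) + (41,3)
step 5: (1330, 97)  from 2·(617,45) + (96,7)
step 6: (3277, 239)  from 2·(1330,97) + (617,45)
step 7: (4607, 336)  from 1·(3277,239) + (1330,97)
(x₁, y₁) = (4607, 336);  4607² − 188·336² = 1 ✓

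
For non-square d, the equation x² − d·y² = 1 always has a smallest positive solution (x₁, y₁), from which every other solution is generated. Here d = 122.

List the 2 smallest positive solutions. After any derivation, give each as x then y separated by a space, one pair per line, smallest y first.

243 22
118097 10692

√122 = [11; 22, …], period ℓ=1 (odd) → k=1
step 0: (11, 1)  from 11·(1,0) + (0,1)
step 1: (243, 22)  from 22·(11,1) + (1,0)
(x₁, y₁) = (243, 22);  243² − 122·22² = 1 ✓
k=2:  x_2 = 243·243+122·22·22 = 118097,  y_2 = 243·22+22·243 = 10692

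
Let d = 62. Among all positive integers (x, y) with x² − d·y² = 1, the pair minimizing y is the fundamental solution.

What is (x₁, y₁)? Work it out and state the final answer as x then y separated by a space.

63 8

√62 → a₀=7, period (1,6,1,14); ℓ=4 even so k=3
k=0  a_k=7  p_k/q_k = 7/1
k=1  a_k=1  p_k/q_k = 8/1
k=2  a_k=6  p_k/q_k = 55/7
k=3  a_k=1  p_k/q_k = 63/8
→ (63, 8).  Check: 63²=3969, 62·8²=3968, difference 1.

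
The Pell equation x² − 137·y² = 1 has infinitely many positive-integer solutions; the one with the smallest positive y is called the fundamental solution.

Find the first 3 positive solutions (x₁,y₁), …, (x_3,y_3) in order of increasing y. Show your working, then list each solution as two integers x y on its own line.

6083073 519712
74007554246657 6322892069952
900386710067742990849 76925228065277725280

[11; 1,2,2,1,1,2,2,1,22] for √137; ℓ=9 ⇒ convergent index 17
k=0  a_k=11  p_k/q_k = 11/1
k=1  a_k=1  p_k/q_k = 12/1
k=2  a_k=2  p_k/q_k = 35/3
…
k=5  a_k=1  p_k/q_k = 199/17
…
k=7  a_k=2  p_k/q_k = 1229/105
…
k=9  a_k=22  p_k/q_k = 39597/3383
…
k=12  a_k=2  p_k/q_k = 285899/24426
k=13  a_k=1  p_k/q_k = 408178/34873
k=14  a_k=1  p_k/q_k = 694077/59299
…
k=16  a_k=2  p_k/q_k = 4286741/366241
k=17  a_k=1  p_k/q_k = 6083073/519712
fundamental: x₁=6083073, y₁=519712  (since 37003777123329 − 137·270100562944 = 1)
(x_2, y_2) = (6083073·6083073 + 137·519712·519712, 6083073·519712 + 519712·6083073) = (74007554246657, 6322892069952)
(x_3, y_3) = (6083073·74007554246657 + 137·519712·6322892069952, 6083073·6322892069952 + 519712·74007554246657) = (900386710067742990849, 76925228065277725280)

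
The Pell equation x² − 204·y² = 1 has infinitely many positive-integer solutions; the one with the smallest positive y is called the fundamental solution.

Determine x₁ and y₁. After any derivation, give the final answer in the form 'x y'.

4999 350

[14; 3,1,1,6,1,1,3,28] for √204; ℓ=8 ⇒ convergent index 7
step 0: (14, 1)  from 14·(1,0) + (0,1)
…
step 4: (657, 46)  from 6·(100,7) + (57,4)
step 5: (757, 53)  from 1·(657,46) + (100,7)
step 6: (1414, 99)  from 1·(757,53) + (657,46)
step 7: (4999, 350)  from 3·(1414,99) + (757,53)
fundamental: x₁=4999, y₁=350  (since 24990001 − 204·122500 = 1)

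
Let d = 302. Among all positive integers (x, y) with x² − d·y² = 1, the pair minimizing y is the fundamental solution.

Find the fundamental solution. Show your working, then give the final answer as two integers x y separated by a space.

√302 = [17; 2,1,1,1,4,…,1,2,34, …], period ℓ=16 (even) → k=15
a_0=17:  p_0=17·1+0=17,  q_0=17·0+1=1
a_1=2:  p_1=2·17+1=35,  q_1=2·1+0=2
…
a_3=1:  p_3=1·52+35=87,  q_3=1·3+2=5
…
a_5=4:  p_5=4·139+87=643,  q_5=4·8+5=37
…
a_7=1:  p_7=1·1425+643=2068,  q_7=1·82+37=119
…
a_9=1:  p_9=1·34513+2068=36581,  q_9=1·1986+119=2105
…
a_13=1:  p_13=1·574956+467281=1042237,  q_13=1·33085+26889=59974
a_14=1:  p_14=1·1042237+574956=1617193,  q_14=1·59974+33085=93059
a_15=2:  p_15=2·1617193+1042237=4276623,  q_15=2·93059+59974=246092
→ (4276623, 246092).  Check: 4276623²=18289504284129, 302·246092²=18289504284128, difference 1.

4276623 246092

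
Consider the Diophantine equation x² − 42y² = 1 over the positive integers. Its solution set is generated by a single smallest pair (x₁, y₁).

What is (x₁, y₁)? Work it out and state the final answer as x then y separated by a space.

√42 = [6; 2,12, …], period ℓ=2 (even) → k=1
i=0: a=6 ⇒ p=6, q=1
i=1: a=2 ⇒ p=13, q=2
fundamental: x₁=13, y₁=2  (since 169 − 42·4 = 1)

13 2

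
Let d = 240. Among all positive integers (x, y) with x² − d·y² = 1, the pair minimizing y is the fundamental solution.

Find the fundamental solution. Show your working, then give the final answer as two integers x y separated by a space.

d=240: √d = [15; 2,30] (ℓ=2, even), read p_1/q_1
step 0: (15, 1)  from 15·(1,0) + (0,1)
step 1: (31, 2)  from 2·(15,1) + (1,0)
fundamental: x₁=31, y₁=2  (since 961 − 240·4 = 1)

31 2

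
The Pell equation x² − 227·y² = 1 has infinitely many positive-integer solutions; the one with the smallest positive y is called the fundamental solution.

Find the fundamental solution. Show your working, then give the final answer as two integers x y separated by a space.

d=227: √d = [15; 15,30] (ℓ=2, even), read p_1/q_1
k=0  a_k=15  p_k/q_k = 15/1
k=1  a_k=15  p_k/q_k = 226/15
fundamental: x₁=226, y₁=15  (since 51076 − 227·225 = 1)

226 15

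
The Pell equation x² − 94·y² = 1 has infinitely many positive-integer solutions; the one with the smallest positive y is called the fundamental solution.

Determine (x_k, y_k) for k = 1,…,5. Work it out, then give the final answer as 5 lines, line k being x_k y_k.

√94 = [9; 1,2,3,1,1,…,2,1,18, …], period ℓ=16 (even) → k=15
a_0=9:  p_0=9·1+0=9,  q_0=9·0+1=1
a_1=1:  p_1=1·9+1=10,  q_1=1·1+0=1
…
a_4=1:  p_4=1·97+29=126,  q_4=1·10+3=13
a_5=1:  p_5=1·126+97=223,  q_5=1·13+10=23
a_6=5:  p_6=5·223+126=1241,  q_6=5·23+13=128
…
a_8=8:  p_8=8·1464+1241=12953,  q_8=8·151+128=1336
a_9=1:  p_9=1·12953+1464=14417,  q_9=1·1336+151=1487
…
a_11=1:  p_11=1·85038+14417=99455,  q_11=1·8771+1487=10258
a_12=1:  p_12=1·99455+85038=184493,  q_12=1·10258+8771=19029
a_13=3:  p_13=3·184493+99455=652934,  q_13=3·19029+10258=67345
a_14=2:  p_14=2·652934+184493=1490361,  q_14=2·67345+19029=153719
a_15=1:  p_15=1·1490361+652934=2143295,  q_15=1·153719+67345=221064
→ (2143295, 221064).  Check: 2143295²=4593713457025, 94·221064²=4593713457024, difference 1.
(x_2, y_2) = (2143295·2143295 + 94·221064·221064, 2143295·221064 + 221064·2143295) = (9187426914049, 947610731760)
(x_3, y_3) = (2143295·9187426914049 + 94·221064·947610731760, 2143295·947610731760 + 221064·9187426914049) = (39382732335491159615, 4062018686654877336)
(x_4, y_4) = (2143295·39382732335491159615 + 94·221064·4062018686654877336, 2143295·4062018686654877336 + 221064·39382732335491159615) = (168817626601983862467148801, 17412208682026983028992480)
(x_5, y_5) = (2143295·168817626601983862467148801 + 94·221064·17412208682026983028992480, 2143295·17412208682026983028992480 + 221064·168817626601983862467148801) = (723651950015758622280719887718975, 74638999614285983163562219965864)

2143295 221064
9187426914049 947610731760
39382732335491159615 4062018686654877336
168817626601983862467148801 17412208682026983028992480
723651950015758622280719887718975 74638999614285983163562219965864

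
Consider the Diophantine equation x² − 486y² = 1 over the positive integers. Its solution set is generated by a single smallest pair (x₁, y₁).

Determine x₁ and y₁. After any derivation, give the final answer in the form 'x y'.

√486 → a₀=22, period (22,44); ℓ=2 even so k=1
step 0: (22, 1)  from 22·(1,0) + (0,1)
step 1: (485, 22)  from 22·(22,1) + (1,0)
→ (485, 22).  Check: 485²=235225, 486·22²=235224, difference 1.

485 22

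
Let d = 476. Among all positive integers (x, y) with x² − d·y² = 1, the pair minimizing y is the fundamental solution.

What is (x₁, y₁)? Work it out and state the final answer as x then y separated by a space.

d=476: √d = [21; 1,4,2,10,2,4,1,42] (ℓ=8, even), read p_7/q_7
k=0  a_k=21  p_k/q_k = 21/1
k=1  a_k=1  p_k/q_k = 22/1
k=2  a_k=4  p_k/q_k = 109/5
k=3  a_k=2  p_k/q_k = 240/11
k=4  a_k=10  p_k/q_k = 2509/115
k=5  a_k=2  p_k/q_k = 5258/241
k=6  a_k=4  p_k/q_k = 23541/1079
k=7  a_k=1  p_k/q_k = 28799/1320
fundamental: x₁=28799, y₁=1320  (since 829382401 − 476·1742400 = 1)

28799 1320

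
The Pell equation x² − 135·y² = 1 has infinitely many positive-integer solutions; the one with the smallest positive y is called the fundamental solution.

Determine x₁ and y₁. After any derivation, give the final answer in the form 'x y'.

244 21

√135 = [11; 1,1,1,1,1,1,1,22, …], period ℓ=8 (even) → k=7
k=0  a_k=11  p_k/q_k = 11/1
k=1  a_k=1  p_k/q_k = 12/1
…
k=3  a_k=1  p_k/q_k = 35/3
k=4  a_k=1  p_k/q_k = 58/5
k=5  a_k=1  p_k/q_k = 93/8
k=6  a_k=1  p_k/q_k = 151/13
k=7  a_k=1  p_k/q_k = 244/21
fundamental: x₁=244, y₁=21  (since 59536 − 135·441 = 1)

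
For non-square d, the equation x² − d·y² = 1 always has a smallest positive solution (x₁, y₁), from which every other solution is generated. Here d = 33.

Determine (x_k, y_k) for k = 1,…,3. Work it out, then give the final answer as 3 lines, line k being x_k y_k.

23 4
1057 184
48599 8460

√33 → a₀=5, period (1,2,1,10); ℓ=4 even so k=3
a_0=5:  p_0=5·1+0=5,  q_0=5·0+1=1
…
a_2=2:  p_2=2·6+5=17,  q_2=2·1+1=3
a_3=1:  p_3=1·17+6=23,  q_3=1·3+1=4
→ (23, 4).  Check: 23²=529, 33·4²=528, difference 1.
(23+4√33)^2 = 1057 + 184√33
(23+4√33)^3 = 48599 + 8460√33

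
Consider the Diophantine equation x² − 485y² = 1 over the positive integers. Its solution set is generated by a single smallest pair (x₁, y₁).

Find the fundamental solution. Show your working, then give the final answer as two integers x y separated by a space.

969 44

√485 = [22; 44, …], period ℓ=1 (odd) → k=1
a_0=22:  p_0=22·1+0=22,  q_0=22·0+1=1
a_1=44:  p_1=44·22+1=969,  q_1=44·1+0=44
fundamental: x₁=969, y₁=44  (since 938961 − 485·1936 = 1)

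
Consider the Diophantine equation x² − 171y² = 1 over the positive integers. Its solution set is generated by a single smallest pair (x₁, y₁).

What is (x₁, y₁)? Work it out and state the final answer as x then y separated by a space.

[13; 13,26] for √171; ℓ=2 ⇒ convergent index 1
step 0: (13, 1)  from 13·(1,0) + (0,1)
step 1: (170, 13)  from 13·(13,1) + (1,0)
(x₁, y₁) = (170, 13);  170² − 171·13² = 1 ✓

170 13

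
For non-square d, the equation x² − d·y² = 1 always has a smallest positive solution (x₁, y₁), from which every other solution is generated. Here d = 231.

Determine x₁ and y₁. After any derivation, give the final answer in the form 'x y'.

√231 → a₀=15, period (5,30); ℓ=2 even so k=1
i=0: a=15 ⇒ p=15, q=1
i=1: a=5 ⇒ p=76, q=5
(x₁, y₁) = (76, 5);  76² − 231·5² = 1 ✓

76 5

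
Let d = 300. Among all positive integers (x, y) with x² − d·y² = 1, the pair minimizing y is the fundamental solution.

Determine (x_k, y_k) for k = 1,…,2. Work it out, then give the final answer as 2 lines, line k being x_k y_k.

√300 → a₀=17, period (3,8,3,34); ℓ=4 even so k=3
step 0: (17, 1)  from 17·(1,0) + (0,1)
…
step 2: (433, 25)  from 8·(52,3) + (17,1)
step 3: (1351, 78)  from 3·(433,25) + (52,3)
→ (1351, 78).  Check: 1351²=1825201, 300·78²=1825200, difference 1.
(x_2, y_2) = (1351·1351 + 300·78·78, 1351·78 + 78·1351) = (3650401, 210756)

1351 78
3650401 210756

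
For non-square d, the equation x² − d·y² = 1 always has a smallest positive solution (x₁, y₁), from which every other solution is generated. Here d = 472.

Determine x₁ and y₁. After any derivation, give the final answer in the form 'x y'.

d=472: √d = [21; 1,2,1,1,1,…,2,1,42] (ℓ=14, even), read p_13/q_13
a_0=21:  p_0=21·1+0=21,  q_0=21·0+1=1
a_1=1:  p_1=1·21+1=22,  q_1=1·1+0=1
…
a_3=1:  p_3=1·65+22=87,  q_3=1·3+1=4
a_4=1:  p_4=1·87+65=152,  q_4=1·4+3=7
…
a_6=4:  p_6=4·239+152=1108,  q_6=4·11+7=51
a_7=5:  p_7=5·1108+239=5779,  q_7=5·51+11=266
…
a_9=1:  p_9=1·24224+5779=30003,  q_9=1·1115+266=1381
…
a_12=2:  p_12=2·84230+54227=222687,  q_12=2·3877+2496=10250
a_13=1:  p_13=1·222687+84230=306917,  q_13=1·10250+3877=14127
fundamental: x₁=306917, y₁=14127  (since 94198044889 − 472·199572129 = 1)

306917 14127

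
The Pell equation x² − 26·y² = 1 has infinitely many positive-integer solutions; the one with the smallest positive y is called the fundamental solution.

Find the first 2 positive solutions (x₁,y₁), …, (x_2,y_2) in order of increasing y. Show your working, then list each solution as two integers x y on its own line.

√26 → a₀=5, period (10); ℓ=1 odd so k=1
step 0: (5, 1)  from 5·(1,0) + (0,1)
step 1: (51, 10)  from 10·(5,1) + (1,0)
→ (51, 10).  Check: 51²=2601, 26·10²=2600, difference 1.
n=2: (51,10)∘(51,10) = (51·51+26·10·10, 51·10+10·51) = (5201,1020)

51 10
5201 1020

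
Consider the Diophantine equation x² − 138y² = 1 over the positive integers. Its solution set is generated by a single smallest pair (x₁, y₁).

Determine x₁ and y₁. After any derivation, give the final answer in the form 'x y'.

√138 = [11; 1,2,1,22, …], period ℓ=4 (even) → k=3
k=0  a_k=11  p_k/q_k = 11/1
k=1  a_k=1  p_k/q_k = 12/1
k=2  a_k=2  p_k/q_k = 35/3
k=3  a_k=1  p_k/q_k = 47/4
→ (47, 4).  Check: 47²=2209, 138·4²=2208, difference 1.

47 4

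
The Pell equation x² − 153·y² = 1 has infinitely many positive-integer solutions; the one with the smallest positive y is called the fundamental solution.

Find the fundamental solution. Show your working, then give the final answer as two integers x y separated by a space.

√153 → a₀=12, period (2,1,2,2,2,1,2,24); ℓ=8 even so k=7
k=0  a_k=12  p_k/q_k = 12/1
…
k=4  a_k=2  p_k/q_k = 235/19
…
k=6  a_k=1  p_k/q_k = 804/65
k=7  a_k=2  p_k/q_k = 2177/176
fundamental: x₁=2177, y₁=176  (since 4739329 − 153·30976 = 1)

2177 176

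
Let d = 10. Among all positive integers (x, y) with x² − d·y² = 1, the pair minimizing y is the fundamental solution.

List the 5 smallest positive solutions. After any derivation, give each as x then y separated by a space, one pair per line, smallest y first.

√10 → a₀=3, period (6); ℓ=1 odd so k=1
i=0: a=3 ⇒ p=3, q=1
i=1: a=6 ⇒ p=19, q=6
→ (19, 6).  Check: 19²=361, 10·6²=360, difference 1.
n=2: (19,6)∘(19,6) = (19·19+10·6·6, 19·6+6·19) = (721,228)
n=3: (721,228)∘(19,6) = (19·721+10·6·228, 19·228+6·721) = (27379,8658)
n=4: (27379,8658)∘(19,6) = (19·27379+10·6·8658, 19·8658+6·27379) = (1039681,328776)
n=5: (1039681,328776)∘(19,6) = (19·1039681+10·6·328776, 19·328776+6·1039681) = (39480499,12484830)

19 6
721 228
27379 8658
1039681 328776
39480499 12484830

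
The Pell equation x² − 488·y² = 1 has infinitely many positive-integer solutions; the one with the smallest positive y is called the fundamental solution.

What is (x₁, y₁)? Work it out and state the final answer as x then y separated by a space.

√488 = [22; 11,44, …], period ℓ=2 (even) → k=1
a_0=22:  p_0=22·1+0=22,  q_0=22·0+1=1
a_1=11:  p_1=11·22+1=243,  q_1=11·1+0=11
fundamental: x₁=243, y₁=11  (since 59049 − 488·121 = 1)

243 11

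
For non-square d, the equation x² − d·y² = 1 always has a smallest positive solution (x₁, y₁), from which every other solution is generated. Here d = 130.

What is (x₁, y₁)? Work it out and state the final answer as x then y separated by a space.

√130 → a₀=11, period (2,2,22); ℓ=3 odd so k=5
a_0=11:  p_0=11·1+0=11,  q_0=11·0+1=1
…
a_2=2:  p_2=2·23+11=57,  q_2=2·2+1=5
…
a_4=2:  p_4=2·1277+57=2611,  q_4=2·112+5=229
a_5=2:  p_5=2·2611+1277=6499,  q_5=2·229+112=570
fundamental: x₁=6499, y₁=570  (since 42237001 − 130·324900 = 1)

6499 570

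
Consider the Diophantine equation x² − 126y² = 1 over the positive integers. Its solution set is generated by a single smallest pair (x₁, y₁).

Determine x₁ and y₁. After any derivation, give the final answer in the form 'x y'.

[11; 4,2,4,22] for √126; ℓ=4 ⇒ convergent index 3
i=0: a=11 ⇒ p=11, q=1
i=1: a=4 ⇒ p=45, q=4
i=2: a=2 ⇒ p=101, q=9
i=3: a=4 ⇒ p=449, q=40
(x₁, y₁) = (449, 40);  449² − 126·40² = 1 ✓

449 40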